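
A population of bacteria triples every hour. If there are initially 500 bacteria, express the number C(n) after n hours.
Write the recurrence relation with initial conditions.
Each hour multiplies the count by 3, so the count after n hours depends only on the count after n-1 hours: C(n) = 3 × C(n-1). The starting count gives C(0) = 500.
Unrolling n times gives the closed form C(n) = 500 × 3ⁿ.

C(n) = 3 × C(n-1), C(0) = 500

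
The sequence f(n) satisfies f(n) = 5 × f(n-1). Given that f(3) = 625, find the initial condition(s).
In general f(n) = 5ⁿ · f(0). At n = 3: f(0) = f(3) / 5^3 = 625 / 125 = 5.

f(0) = 5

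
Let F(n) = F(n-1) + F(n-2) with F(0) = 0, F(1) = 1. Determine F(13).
Computing the sequence terms:
0, 1, 1, 2, 3, 5, 8, 13, 21, 34, 55, 89, 144, 233

233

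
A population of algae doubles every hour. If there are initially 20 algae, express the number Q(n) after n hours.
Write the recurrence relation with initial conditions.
Each hour multiplies the count by 2, so the count after n hours depends only on the count after n-1 hours: Q(n) = 2 × Q(n-1). The starting count gives Q(0) = 20.
Unrolling n times gives the closed form Q(n) = 20 × 2ⁿ.

Q(n) = 2 × Q(n-1), Q(0) = 20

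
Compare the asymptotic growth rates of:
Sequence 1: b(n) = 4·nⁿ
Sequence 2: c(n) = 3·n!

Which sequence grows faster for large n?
Comparing growth rates:
Growth-rate hierarchy: log n ≺ any polynomial ≺ any exponential cⁿ (c>1) ≺ n! ≺ nⁿ.
super-exponential nⁿ dominates factorial asymptotically.

b(n) grows faster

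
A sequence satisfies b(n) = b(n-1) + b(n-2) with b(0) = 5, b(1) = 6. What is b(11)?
Computing the sequence terms:
5, 6, 11, 17, 28, 45, 73, 118, 191, 309, 500, 809

809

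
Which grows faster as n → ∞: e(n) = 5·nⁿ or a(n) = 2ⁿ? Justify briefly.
Comparing growth rates:
Growth-rate hierarchy: log n ≺ any polynomial ≺ any exponential cⁿ (c>1) ≺ n! ≺ nⁿ.
super-exponential nⁿ dominates exponential base 2 asymptotically.

e(n) grows faster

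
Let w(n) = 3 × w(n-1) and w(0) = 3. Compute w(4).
Computing step by step:
w(0) = 3
w(1) = 3 × 3 = 9
w(2) = 3 × 9 = 27
w(3) = 3 × 27 = 81
w(4) = 3 × 81 = 243

243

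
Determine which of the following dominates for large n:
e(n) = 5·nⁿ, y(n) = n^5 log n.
Comparing growth rates:
Growth-rate hierarchy: log n ≺ any polynomial ≺ any exponential cⁿ (c>1) ≺ n! ≺ nⁿ.
super-exponential nⁿ dominates polynomial degree 5 (with log factor) asymptotically.

e(n) grows faster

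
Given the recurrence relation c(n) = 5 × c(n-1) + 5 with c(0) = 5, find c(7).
Computing step by step:
c(0) = 5
c(1) = 5 × 5 + 5 = 30
c(2) = 5 × 30 + 5 = 155
c(3) = 5 × 155 + 5 = 780
c(4) = 5 × 780 + 5 = 3905
c(5) = 5 × 3905 + 5 = 19530
c(6) = 5 × 19530 + 5 = 97655
c(7) = 5 × 97655 + 5 = 488280

488280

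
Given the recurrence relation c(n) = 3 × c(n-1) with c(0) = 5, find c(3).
Computing step by step:
c(0) = 5
c(1) = 3 × 5 = 15
c(2) = 3 × 15 = 45
c(3) = 3 × 45 = 135

135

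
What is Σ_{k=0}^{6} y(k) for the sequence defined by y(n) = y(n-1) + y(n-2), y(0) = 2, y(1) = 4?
Computing the sequence terms: 2, 4, 6, 10, 16, 26, 42
Adding these values together:

106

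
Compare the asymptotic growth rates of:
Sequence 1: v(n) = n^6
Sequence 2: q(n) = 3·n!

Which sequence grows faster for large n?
Comparing growth rates:
Growth-rate hierarchy: log n ≺ any polynomial ≺ any exponential cⁿ (c>1) ≺ n! ≺ nⁿ.
factorial dominates polynomial degree 6 asymptotically.

q(n) grows faster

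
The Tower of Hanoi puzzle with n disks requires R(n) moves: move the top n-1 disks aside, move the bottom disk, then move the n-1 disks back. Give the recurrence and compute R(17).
Moving n disks = move the top n-1 disks aside (R(n-1) moves) + move the largest disk (1 move) + move the n-1 disks back on top (R(n-1) moves), so R(n) = 2R(n-1) + 1, with R(1) = 1 (a single disk takes one move).
First terms: 1, 3, 7, 15, 31, 63, … — each is one less than a power of 2. Indeed R(n) + 1 = 2(R(n-1) + 1) with R(1) + 1 = 2, so R(n) + 1 = 2ⁿ and R(n) = 2ⁿ - 1.
Hence R(17) = 2^17 - 1 = 131072 - 1 = 131071.

R(n) = 2R(n-1) + 1, R(1) = 1; R(17) = 131071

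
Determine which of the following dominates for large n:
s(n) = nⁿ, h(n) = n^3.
Comparing growth rates:
Growth-rate hierarchy: log n ≺ any polynomial ≺ any exponential cⁿ (c>1) ≺ n! ≺ nⁿ.
super-exponential nⁿ dominates polynomial degree 3 asymptotically.

s(n) grows faster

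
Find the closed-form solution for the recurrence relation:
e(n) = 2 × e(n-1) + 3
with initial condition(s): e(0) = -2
Recurrence: e(n) = 2 × e(n-1) + 3, initial: e(0) = -2.
Try e(n) = A·2ⁿ + C. Substituting: A·2ⁿ + C = 2(A·2ⁿ⁻¹ + C) + 3 = A·2ⁿ + 2C + 3, so C = 2C + 3, giving C = -3. Then e(0) = A - 3 = -2 gives A = 1.

e(n) = 2ⁿ - 3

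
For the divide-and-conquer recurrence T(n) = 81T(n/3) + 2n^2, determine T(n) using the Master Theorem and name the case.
Master Theorem template: T(n) = a·T(n/b) + f(n).
Here: a=81, b=3, f(n)=2n^2
Compute log_b(a) = log_3(81) = 4.
f(n) = 2n^2 = O(n^(4-ε)) with ε = 2. Case 1: T(n) = Θ(n^log_b(a)) = Θ(n^4).

Case 1: T(n) = Θ(n^4)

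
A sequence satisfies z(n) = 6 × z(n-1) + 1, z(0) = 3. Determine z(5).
Computing step by step:
z(0) = 3
z(1) = 6 × 3 + 1 = 19
z(2) = 6 × 19 + 1 = 115
z(3) = 6 × 115 + 1 = 691
z(4) = 6 × 691 + 1 = 4147
z(5) = 6 × 4147 + 1 = 24883

24883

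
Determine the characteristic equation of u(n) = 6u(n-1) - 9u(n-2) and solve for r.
Substitute u(n) = rⁿ and divide through by rⁿ⁻²: r² - 6r + 9 = 0
Factor: (r - 3)² = 0, so r = 3 (double root).
General solution: u(n) = (A + Bn)·3ⁿ

Characteristic: r² - 6r + 9 = 0, Roots: r = 3 (double root)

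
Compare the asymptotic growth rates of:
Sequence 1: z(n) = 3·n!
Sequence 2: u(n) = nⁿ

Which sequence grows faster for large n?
Comparing growth rates:
Growth-rate hierarchy: log n ≺ any polynomial ≺ any exponential cⁿ (c>1) ≺ n! ≺ nⁿ.
super-exponential nⁿ dominates factorial asymptotically.

u(n) grows faster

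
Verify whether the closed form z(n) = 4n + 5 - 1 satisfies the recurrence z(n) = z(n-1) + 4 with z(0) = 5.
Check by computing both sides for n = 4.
From the recurrence with z(0) = 5:
  z(0) = 5, z(1) = 9, z(2) = 13, z(3) = 17, z(4) = 21
  so the recurrence gives z(4) = 21.
From the proposed closed form z(n) = 4n + 5 - 1:
  z(4) = 20.
The recurrence gives 21 but the closed form gives 20, so the closed form does not satisfy the recurrence.

No, the closed form is incorrect.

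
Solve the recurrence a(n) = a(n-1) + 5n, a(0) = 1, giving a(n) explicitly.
Recurrence: a(n) = a(n-1) + 5n, initial: a(0) = 1.
Telescoping: a(n) = a(0) + 5·Σᵢ₌₁ⁿ i = 1 + 5·n(n+1)/2.

a(n) = 5·n(n+1)/2 + 1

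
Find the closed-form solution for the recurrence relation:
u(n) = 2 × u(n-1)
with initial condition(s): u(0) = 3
Recurrence: u(n) = 2 × u(n-1), initial: u(0) = 3.
Each term is 2 times the previous, so this is geometric with ratio 2. After n steps: u(n) = u(0)·2ⁿ = 3·2ⁿ.

u(n) = 3·2ⁿ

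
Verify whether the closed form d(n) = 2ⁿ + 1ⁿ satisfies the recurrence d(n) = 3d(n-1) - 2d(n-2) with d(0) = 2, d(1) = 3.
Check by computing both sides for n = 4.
From the recurrence with d(0) = 2, d(1) = 3:
  d(0) = 2, d(1) = 3, d(2) = 5, d(3) = 9, d(4) = 17
  so the recurrence gives d(4) = 17.
From the proposed closed form d(n) = 2ⁿ + 1ⁿ:
  d(4) = 17.
Both sides give 17 at n = 4, and the initial condition(s) match, so the closed form is consistent.

Yes, the closed form is correct.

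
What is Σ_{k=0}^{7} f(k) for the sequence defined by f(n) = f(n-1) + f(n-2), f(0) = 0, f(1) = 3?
Computing the sequence terms: 0, 3, 3, 6, 9, 15, 24, 39
Adding these values together:

99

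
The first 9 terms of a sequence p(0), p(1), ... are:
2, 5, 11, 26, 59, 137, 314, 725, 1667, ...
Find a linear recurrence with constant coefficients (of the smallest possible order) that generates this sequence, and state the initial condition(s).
Look for the lowest-order linear relation among consecutive terms.
Observation: p(n) - 1·p(n-1) - (3)·p(n-2) = 0 holds for the shown terms, and no order-1 relation p(n) = α·p(n-1) + β fits.
Check at n=3: 1·11 + (3)·5 = 26. ✓

p(n) = p(n-1) + 3p(n-2), p(0) = 2, p(1) = 5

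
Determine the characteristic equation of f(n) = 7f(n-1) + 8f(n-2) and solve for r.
Substitute f(n) = rⁿ and divide through by rⁿ⁻²: r² - 7r - 8 = 0
Factor: (r + 1)(r - 8) = 0, so r = -1, 8.
General solution: f(n) = A·(-1)ⁿ + B·8ⁿ

Characteristic: r² - 7r - 8 = 0, Roots: r = -1, 8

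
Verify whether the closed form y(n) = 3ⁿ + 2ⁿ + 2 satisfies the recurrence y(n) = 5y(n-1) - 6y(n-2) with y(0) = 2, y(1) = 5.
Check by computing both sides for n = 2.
From the recurrence with y(0) = 2, y(1) = 5:
  y(0) = 2, y(1) = 5, y(2) = 13
  so the recurrence gives y(2) = 13.
From the proposed closed form y(n) = 3ⁿ + 2ⁿ + 2:
  y(2) = 15.
The recurrence gives 13 but the closed form gives 15, so the closed form does not satisfy the recurrence.

No, the closed form is incorrect.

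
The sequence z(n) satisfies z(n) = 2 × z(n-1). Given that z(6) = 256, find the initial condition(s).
In general z(n) = 2ⁿ · z(0). At n = 6: z(0) = z(6) / 2^6 = 256 / 64 = 4.

z(0) = 4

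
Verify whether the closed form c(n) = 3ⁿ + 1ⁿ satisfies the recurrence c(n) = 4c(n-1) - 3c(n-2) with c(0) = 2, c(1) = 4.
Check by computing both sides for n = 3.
From the recurrence with c(0) = 2, c(1) = 4:
  c(0) = 2, c(1) = 4, c(2) = 10, c(3) = 28
  so the recurrence gives c(3) = 28.
From the proposed closed form c(n) = 3ⁿ + 1ⁿ:
  c(3) = 28.
Both sides give 28 at n = 3, and the initial condition(s) match, so the closed form is consistent.

Yes, the closed form is correct.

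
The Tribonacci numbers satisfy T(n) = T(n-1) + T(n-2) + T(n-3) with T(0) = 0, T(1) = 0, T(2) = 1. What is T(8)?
Computing the sequence terms:
0, 0, 1, 1, 2, 4, 7, 13, 24

24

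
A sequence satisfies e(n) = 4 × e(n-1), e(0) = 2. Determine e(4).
Computing step by step:
e(0) = 2
e(1) = 4 × 2 = 8
e(2) = 4 × 8 = 32
e(3) = 4 × 32 = 128
e(4) = 4 × 128 = 512

512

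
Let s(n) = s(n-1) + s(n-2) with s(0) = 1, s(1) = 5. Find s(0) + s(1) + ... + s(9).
Computing the sequence terms: 1, 5, 6, 11, 17, 28, 45, 73, 118, 191
Adding these values together:

495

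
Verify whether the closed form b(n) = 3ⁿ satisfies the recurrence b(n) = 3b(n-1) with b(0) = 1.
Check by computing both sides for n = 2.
From the recurrence with b(0) = 1:
  b(0) = 1, b(1) = 3, b(2) = 9
  so the recurrence gives b(2) = 9.
From the proposed closed form b(n) = 3ⁿ:
  b(2) = 9.
Both sides give 9 at n = 2, and the initial condition(s) match, so the closed form is consistent.

Yes, the closed form is correct.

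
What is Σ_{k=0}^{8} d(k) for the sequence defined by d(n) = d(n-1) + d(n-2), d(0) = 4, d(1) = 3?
Computing the sequence terms: 4, 3, 7, 10, 17, 27, 44, 71, 115
Adding these values together:

298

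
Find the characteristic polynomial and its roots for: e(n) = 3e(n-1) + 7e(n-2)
Substitute e(n) = rⁿ and divide through by rⁿ⁻²: r² - 3r - 7 = 0
Discriminant: 3² + 4·7 = 37, not a perfect square, so by the quadratic formula r = (3 ± √37)/2.
General solution: e(n) = A·r₁ⁿ + B·r₂ⁿ where r₁,r₂ = (3 ± √37)/2

Characteristic: r² - 3r - 7 = 0, Roots: r = (3 ± √37)/2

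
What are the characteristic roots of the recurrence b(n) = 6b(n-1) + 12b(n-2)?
Substitute b(n) = rⁿ and divide through by rⁿ⁻²: r² - 6r - 12 = 0
Discriminant: 6² + 4·12 = 84, not a perfect square, so by the quadratic formula r = (6 ± √84)/2.
General solution: b(n) = A·r₁ⁿ + B·r₂ⁿ where r₁,r₂ = (6 ± √84)/2

Characteristic: r² - 6r - 12 = 0, Roots: r = (6 ± √84)/2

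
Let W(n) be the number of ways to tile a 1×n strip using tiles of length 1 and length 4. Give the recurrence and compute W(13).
Condition on the last tile: it has length 1 (leaving a 1×(n-1) strip) or length 4 (leaving a 1×(n-4) strip), so W(n) = W(n-1) + W(n-4) (order-4 linear recurrence).
For 0 ≤ i < 4 only unit tiles fit, so W(i) = 1.
Iterating the recurrence: W(4) = 2, W(5) = 3, W(6) = 4, W(7) = 5, W(8) = 7, W(9) = 10, W(10) = 14, W(11) = 19, W(12) = 26, W(13) = 36.

W(n) = W(n-1) + W(n-4), with W(i) = 1 for 0 ≤ i < 4; W(13) = 36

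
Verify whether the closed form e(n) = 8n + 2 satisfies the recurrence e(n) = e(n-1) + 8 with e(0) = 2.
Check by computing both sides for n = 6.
From the recurrence with e(0) = 2:
  e(0) = 2, e(1) = 10, e(2) = 18, e(3) = 26, e(4) = 34, e(5) = 42, e(6) = 50
  so the recurrence gives e(6) = 50.
From the proposed closed form e(n) = 8n + 2:
  e(6) = 50.
Both sides give 50 at n = 6, and the initial condition(s) match, so the closed form is consistent.

Yes, the closed form is correct.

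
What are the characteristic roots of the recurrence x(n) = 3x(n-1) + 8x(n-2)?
Substitute x(n) = rⁿ and divide through by rⁿ⁻²: r² - 3r - 8 = 0
Discriminant: 3² + 4·8 = 41, not a perfect square, so by the quadratic formula r = (3 ± √41)/2.
General solution: x(n) = A·r₁ⁿ + B·r₂ⁿ where r₁,r₂ = (3 ± √41)/2

Characteristic: r² - 3r - 8 = 0, Roots: r = (3 ± √41)/2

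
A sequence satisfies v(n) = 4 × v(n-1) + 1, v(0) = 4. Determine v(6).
Computing step by step:
v(0) = 4
v(1) = 4 × 4 + 1 = 17
v(2) = 4 × 17 + 1 = 69
v(3) = 4 × 69 + 1 = 277
v(4) = 4 × 277 + 1 = 1109
v(5) = 4 × 1109 + 1 = 4437
v(6) = 4 × 4437 + 1 = 17749

17749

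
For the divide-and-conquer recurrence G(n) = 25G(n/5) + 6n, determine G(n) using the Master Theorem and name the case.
Master Theorem template: G(n) = a·G(n/b) + f(n).
Here: a=25, b=5, f(n)=6n
Compute log_b(a) = log_5(25) = 2.
f(n) = 6n = O(n^(2-ε)) with ε = 1. Case 1: G(n) = Θ(n^log_b(a)) = Θ(n^2).

Case 1: G(n) = Θ(n^2)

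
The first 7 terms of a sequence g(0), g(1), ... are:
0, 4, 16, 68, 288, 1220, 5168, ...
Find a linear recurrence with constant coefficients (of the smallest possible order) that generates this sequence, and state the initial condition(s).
Look for the lowest-order linear relation among consecutive terms.
Observation: g(n) - 4·g(n-1) - (1)·g(n-2) = 0 holds for the shown terms, and no order-1 relation g(n) = α·g(n-1) + β fits.
Check at n=3: 4·16 + (1)·4 = 68. ✓

g(n) = 4g(n-1) + g(n-2), g(0) = 0, g(1) = 4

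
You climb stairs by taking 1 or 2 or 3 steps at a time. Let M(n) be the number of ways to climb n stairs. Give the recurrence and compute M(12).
Condition on the size of the last step (1 to 3): before it there were n-1, …, n-3 stairs climbed, and these cases are disjoint, so M(n) = M(n-1) + M(n-2) + M(n-3) (order-3 linear recurrence).
Initial conditions by direct count (compositions of i into parts ≤ 3): M(1) = 1; M(2) = 2; M(3) = 4.
Iterating the recurrence: M(4) = 7, M(5) = 13, M(6) = 24, M(7) = 44, M(8) = 81, M(9) = 149, M(10) = 274, M(11) = 504, M(12) = 927.

M(n) = M(n-1) + M(n-2) + M(n-3), M(1) = 1, M(2) = 2, M(3) = 4; M(12) = 927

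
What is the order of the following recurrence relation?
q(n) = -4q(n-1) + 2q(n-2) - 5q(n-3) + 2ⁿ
The order is the largest lag k for which q(n-k) appears. Here the deepest term is q(n-3) (the 2ⁿ term is non-homogeneous and does not affect the order), so the order is 3.

Order 3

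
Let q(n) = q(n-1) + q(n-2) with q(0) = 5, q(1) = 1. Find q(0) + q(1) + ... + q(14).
Computing the sequence terms: 5, 1, 6, 7, 13, 20, 33, 53, 86, 139, 225, 364, 589, 953, 1542
Adding these values together:

4036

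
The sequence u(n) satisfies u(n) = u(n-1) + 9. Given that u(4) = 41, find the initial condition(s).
u(4) = u(0) + 4·9, so u(0) = 41 - 36 = 5.

u(0) = 5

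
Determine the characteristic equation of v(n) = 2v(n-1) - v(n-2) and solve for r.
Substitute v(n) = rⁿ and divide through by rⁿ⁻²: r² - 2r + 1 = 0
Factor: (r - 1)² = 0, so r = 1 (double root).
General solution: v(n) = (A + Bn)·1ⁿ

Characteristic: r² - 2r + 1 = 0, Roots: r = 1 (double root)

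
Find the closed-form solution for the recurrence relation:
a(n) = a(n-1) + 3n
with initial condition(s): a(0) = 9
Recurrence: a(n) = a(n-1) + 3n, initial: a(0) = 9.
Telescoping: a(n) = a(0) + 3·Σᵢ₌₁ⁿ i = 9 + 3·n(n+1)/2.

a(n) = 3·n(n+1)/2 + 9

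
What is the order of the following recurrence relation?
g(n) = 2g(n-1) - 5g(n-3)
The order is the largest lag k for which g(n-k) appears. Here the deepest term is g(n-3), so the order is 3.

Order 3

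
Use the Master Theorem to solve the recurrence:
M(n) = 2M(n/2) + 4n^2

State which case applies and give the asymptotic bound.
Master Theorem template: M(n) = a·M(n/b) + f(n).
Here: a=2, b=2, f(n)=4n^2
Compute log_b(a) = log_2(2) = 1.
f(n) = 4n^2 = Ω(n^(1+ε)) with ε = 1, and the regularity condition holds (a·f(n/b) = (a/b^2)·f(n) with a/b^2 = 2^-1 < 1). Case 3: M(n) = Θ(f(n)) = Θ(n^2).

Case 3: M(n) = Θ(n^2)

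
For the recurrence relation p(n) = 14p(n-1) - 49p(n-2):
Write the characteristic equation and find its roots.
Substitute p(n) = rⁿ and divide through by rⁿ⁻²: r² - 14r + 49 = 0
Factor: (r - 7)² = 0, so r = 7 (double root).
General solution: p(n) = (A + Bn)·7ⁿ

Characteristic: r² - 14r + 49 = 0, Roots: r = 7 (double root)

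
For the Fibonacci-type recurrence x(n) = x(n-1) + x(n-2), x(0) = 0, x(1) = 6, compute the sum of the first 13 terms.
Computing the sequence terms: 0, 6, 6, 12, 18, 30, 48, 78, 126, 204, 330, 534, 864
Adding these values together:

2256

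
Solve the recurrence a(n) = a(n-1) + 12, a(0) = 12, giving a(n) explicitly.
Recurrence: a(n) = a(n-1) + 12, initial: a(0) = 12.
Each step adds 12, so a(n) = a(0) + 12n = 12n + 12.

a(n) = 12n + 12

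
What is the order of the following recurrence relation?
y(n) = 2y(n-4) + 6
The order is the largest lag k for which y(n-k) appears. Here the deepest term is y(n-4) (the 6 term is non-homogeneous and does not affect the order), so the order is 4.

Order 4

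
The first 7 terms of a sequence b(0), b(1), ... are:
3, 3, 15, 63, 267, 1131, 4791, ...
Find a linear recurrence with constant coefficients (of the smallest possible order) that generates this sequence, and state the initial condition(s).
Look for the lowest-order linear relation among consecutive terms.
Observation: b(n) - 4·b(n-1) - (1)·b(n-2) = 0 holds for the shown terms, and no order-1 relation b(n) = α·b(n-1) + β fits.
Check at n=3: 4·15 + (1)·3 = 63. ✓

b(n) = 4b(n-1) + b(n-2), b(0) = 3, b(1) = 3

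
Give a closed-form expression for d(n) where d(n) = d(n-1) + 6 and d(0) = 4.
Recurrence: d(n) = d(n-1) + 6, initial: d(0) = 4.
Each step adds 6, so d(n) = d(0) + 6n = 6n + 4.

d(n) = 6n + 4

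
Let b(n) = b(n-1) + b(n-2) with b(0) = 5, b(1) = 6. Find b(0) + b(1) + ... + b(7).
Computing the sequence terms: 5, 6, 11, 17, 28, 45, 73, 118
Adding these values together:

303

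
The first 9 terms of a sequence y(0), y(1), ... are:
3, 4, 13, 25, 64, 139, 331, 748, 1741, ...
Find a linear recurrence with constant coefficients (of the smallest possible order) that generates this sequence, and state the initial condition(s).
Look for the lowest-order linear relation among consecutive terms.
Observation: y(n) - 1·y(n-1) - (3)·y(n-2) = 0 holds for the shown terms, and no order-1 relation y(n) = α·y(n-1) + β fits.
Check at n=3: 1·13 + (3)·4 = 25. ✓

y(n) = y(n-1) + 3y(n-2), y(0) = 3, y(1) = 4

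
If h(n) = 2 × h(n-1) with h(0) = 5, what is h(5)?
Computing step by step:
h(0) = 5
h(1) = 2 × 5 = 10
h(2) = 2 × 10 = 20
h(3) = 2 × 20 = 40
h(4) = 2 × 40 = 80
h(5) = 2 × 80 = 160

160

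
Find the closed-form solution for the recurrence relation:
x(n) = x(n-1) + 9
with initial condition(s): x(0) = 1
Recurrence: x(n) = x(n-1) + 9, initial: x(0) = 1.
Each step adds 9, so x(n) = x(0) + 9n = 9n + 1.

x(n) = 9n + 1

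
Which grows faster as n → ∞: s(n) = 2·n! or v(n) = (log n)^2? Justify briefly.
Comparing growth rates:
Growth-rate hierarchy: log n ≺ any polynomial ≺ any exponential cⁿ (c>1) ≺ n! ≺ nⁿ.
factorial dominates polylogarithmic (log n)^2 asymptotically.

s(n) grows faster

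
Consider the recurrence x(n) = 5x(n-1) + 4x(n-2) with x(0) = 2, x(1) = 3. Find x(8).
Computing the sequence terms:
2, 3, 23, 127, 727, 4143, 23623, 134687, 767927

767927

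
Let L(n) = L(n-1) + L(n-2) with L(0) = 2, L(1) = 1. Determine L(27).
Computing the sequence terms:
2, 1, 3, 4, 7, 11, 18, 29, 47, 76, 123, 199, 322, 521, 843, 1364, 2207, 3571, 5778, 9349, 15127, 24476, 39603, 64079, 103682, 167761, 271443, 439204

439204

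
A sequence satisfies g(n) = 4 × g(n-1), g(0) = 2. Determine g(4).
Computing step by step:
g(0) = 2
g(1) = 4 × 2 = 8
g(2) = 4 × 8 = 32
g(3) = 4 × 32 = 128
g(4) = 4 × 128 = 512

512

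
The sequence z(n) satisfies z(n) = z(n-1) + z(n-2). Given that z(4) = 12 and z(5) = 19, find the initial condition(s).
Work backwards using z(k) = z(k+2) - z(k+1):
z(3) = z(5) - z(4) = 19 - 12 = 7
z(2) = z(4) - z(3) = 12 - 7 = 5
z(1) = z(3) - z(2) = 7 - 5 = 2
z(0) = z(2) - z(1) = 5 - 2 = 3

z(0) = 3, z(1) = 2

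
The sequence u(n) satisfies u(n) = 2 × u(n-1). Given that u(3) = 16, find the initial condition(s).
In general u(n) = 2ⁿ · u(0). At n = 3: u(0) = u(3) / 2^3 = 16 / 8 = 2.

u(0) = 2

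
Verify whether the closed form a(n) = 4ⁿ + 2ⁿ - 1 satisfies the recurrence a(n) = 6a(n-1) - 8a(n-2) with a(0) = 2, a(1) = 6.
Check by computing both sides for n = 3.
From the recurrence with a(0) = 2, a(1) = 6:
  a(0) = 2, a(1) = 6, a(2) = 20, a(3) = 72
  so the recurrence gives a(3) = 72.
From the proposed closed form a(n) = 4ⁿ + 2ⁿ - 1:
  a(3) = 71.
The recurrence gives 72 but the closed form gives 71, so the closed form does not satisfy the recurrence.

No, the closed form is incorrect.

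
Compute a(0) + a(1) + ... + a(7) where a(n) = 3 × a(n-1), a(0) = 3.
Computing the sequence terms: 3, 9, 27, 81, 243, 729, 2187, 6561
Adding these values together:

9840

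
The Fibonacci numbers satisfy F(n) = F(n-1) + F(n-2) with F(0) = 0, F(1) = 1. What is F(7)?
Computing the sequence terms:
0, 1, 1, 2, 3, 5, 8, 13

13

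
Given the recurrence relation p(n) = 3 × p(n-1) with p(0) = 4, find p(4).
Computing step by step:
p(0) = 4
p(1) = 3 × 4 = 12
p(2) = 3 × 12 = 36
p(3) = 3 × 36 = 108
p(4) = 3 × 108 = 324

324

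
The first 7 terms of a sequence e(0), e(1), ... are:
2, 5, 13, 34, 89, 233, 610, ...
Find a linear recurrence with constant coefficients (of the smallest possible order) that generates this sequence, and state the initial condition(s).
Look for the lowest-order linear relation among consecutive terms.
Observation: e(n) - 3·e(n-1) - (-1)·e(n-2) = 0 holds for the shown terms, and no order-1 relation e(n) = α·e(n-1) + β fits.
Check at n=3: 3·13 + (-1)·5 = 34. ✓

e(n) = 3e(n-1) - e(n-2), e(0) = 2, e(1) = 5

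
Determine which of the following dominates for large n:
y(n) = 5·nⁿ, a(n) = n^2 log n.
Comparing growth rates:
Growth-rate hierarchy: log n ≺ any polynomial ≺ any exponential cⁿ (c>1) ≺ n! ≺ nⁿ.
super-exponential nⁿ dominates polynomial degree 2 (with log factor) asymptotically.

y(n) grows faster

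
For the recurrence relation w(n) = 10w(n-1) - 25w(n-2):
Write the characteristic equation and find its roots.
Substitute w(n) = rⁿ and divide through by rⁿ⁻²: r² - 10r + 25 = 0
Factor: (r - 5)² = 0, so r = 5 (double root).
General solution: w(n) = (A + Bn)·5ⁿ

Characteristic: r² - 10r + 25 = 0, Roots: r = 5 (double root)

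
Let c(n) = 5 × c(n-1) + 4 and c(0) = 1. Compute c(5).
Computing step by step:
c(0) = 1
c(1) = 5 × 1 + 4 = 9
c(2) = 5 × 9 + 4 = 49
c(3) = 5 × 49 + 4 = 249
c(4) = 5 × 249 + 4 = 1249
c(5) = 5 × 1249 + 4 = 6249

6249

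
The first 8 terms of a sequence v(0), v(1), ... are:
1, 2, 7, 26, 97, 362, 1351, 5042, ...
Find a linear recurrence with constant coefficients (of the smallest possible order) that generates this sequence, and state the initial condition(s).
Look for the lowest-order linear relation among consecutive terms.
Observation: v(n) - 4·v(n-1) - (-1)·v(n-2) = 0 holds for the shown terms, and no order-1 relation v(n) = α·v(n-1) + β fits.
Check at n=3: 4·7 + (-1)·2 = 26. ✓

v(n) = 4v(n-1) - v(n-2), v(0) = 1, v(1) = 2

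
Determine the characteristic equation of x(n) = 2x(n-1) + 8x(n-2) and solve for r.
Substitute x(n) = rⁿ and divide through by rⁿ⁻²: r² - 2r - 8 = 0
Factor: (r + 2)(r - 4) = 0, so r = -2, 4.
General solution: x(n) = A·(-2)ⁿ + B·4ⁿ

Characteristic: r² - 2r - 8 = 0, Roots: r = -2, 4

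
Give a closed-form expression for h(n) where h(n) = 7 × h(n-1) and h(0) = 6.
Recurrence: h(n) = 7 × h(n-1), initial: h(0) = 6.
Each term is 7 times the previous, so this is geometric with ratio 7. After n steps: h(n) = h(0)·7ⁿ = 6·7ⁿ.

h(n) = 6·7ⁿ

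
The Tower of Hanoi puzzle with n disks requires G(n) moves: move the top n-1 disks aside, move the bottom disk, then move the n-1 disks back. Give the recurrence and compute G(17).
Moving n disks = move the top n-1 disks aside (G(n-1) moves) + move the largest disk (1 move) + move the n-1 disks back on top (G(n-1) moves), so G(n) = 2G(n-1) + 1, with G(1) = 1 (a single disk takes one move).
First terms: 1, 3, 7, 15, 31, 63, … — each is one less than a power of 2. Indeed G(n) + 1 = 2(G(n-1) + 1) with G(1) + 1 = 2, so G(n) + 1 = 2ⁿ and G(n) = 2ⁿ - 1.
Hence G(17) = 2^17 - 1 = 131072 - 1 = 131071.

G(n) = 2G(n-1) + 1, G(1) = 1; G(17) = 131071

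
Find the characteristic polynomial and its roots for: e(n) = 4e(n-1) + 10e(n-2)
Substitute e(n) = rⁿ and divide through by rⁿ⁻²: r² - 4r - 10 = 0
Discriminant: 4² + 4·10 = 56, not a perfect square, so by the quadratic formula r = (4 ± √56)/2.
General solution: e(n) = A·r₁ⁿ + B·r₂ⁿ where r₁,r₂ = (4 ± √56)/2

Characteristic: r² - 4r - 10 = 0, Roots: r = (4 ± √56)/2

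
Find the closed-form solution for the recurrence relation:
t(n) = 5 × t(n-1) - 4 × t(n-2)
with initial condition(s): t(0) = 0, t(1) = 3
Recurrence: t(n) = 5 × t(n-1) - 4 × t(n-2), initial: t(0) = 0, t(1) = 3.
Characteristic equation: r² - 5r + 4 = 0, which factors as (r - 4)(r - 1) = 0, so r = 4, 1. General solution t(n) = A·4ⁿ + B·1ⁿ. From t(0) = 0: A + B = 0. From t(1) = 3: 4A + 1B = 3. Solving gives A = 1, B = -1.

t(n) = 4ⁿ - 1ⁿ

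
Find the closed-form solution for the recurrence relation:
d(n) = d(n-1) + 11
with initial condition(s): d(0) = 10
Recurrence: d(n) = d(n-1) + 11, initial: d(0) = 10.
Each step adds 11, so d(n) = d(0) + 11n = 11n + 10.

d(n) = 11n + 10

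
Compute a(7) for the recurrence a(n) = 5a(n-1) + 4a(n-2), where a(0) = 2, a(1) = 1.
Computing the sequence terms:
2, 1, 13, 69, 397, 2261, 12893, 73509

73509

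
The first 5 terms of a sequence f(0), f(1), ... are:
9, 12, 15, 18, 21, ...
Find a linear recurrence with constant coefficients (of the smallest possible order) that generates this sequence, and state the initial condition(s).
Look for the lowest-order linear relation among consecutive terms.
Observation: consecutive differences are constant (= 3).
Check at n=2: 1·12 + 3 = 15. ✓

f(n) = f(n-1) + 3, f(0) = 9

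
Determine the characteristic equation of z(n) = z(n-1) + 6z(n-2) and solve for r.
Substitute z(n) = rⁿ and divide through by rⁿ⁻²: r² - r - 6 = 0
Factor: (r - 3)(r + 2) = 0, so r = 3, -2.
General solution: z(n) = A·3ⁿ + B·(-2)ⁿ

Characteristic: r² - r - 6 = 0, Roots: r = 3, -2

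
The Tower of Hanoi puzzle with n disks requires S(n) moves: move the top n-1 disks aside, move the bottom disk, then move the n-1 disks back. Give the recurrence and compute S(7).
Moving n disks = move the top n-1 disks aside (S(n-1) moves) + move the largest disk (1 move) + move the n-1 disks back on top (S(n-1) moves), so S(n) = 2S(n-1) + 1, with S(1) = 1 (a single disk takes one move).
First terms: 1, 3, 7, 15, 31, 63, … — each is one less than a power of 2. Indeed S(n) + 1 = 2(S(n-1) + 1) with S(1) + 1 = 2, so S(n) + 1 = 2ⁿ and S(n) = 2ⁿ - 1.
Hence S(7) = 2^7 - 1 = 128 - 1 = 127.

S(n) = 2S(n-1) + 1, S(1) = 1; S(7) = 127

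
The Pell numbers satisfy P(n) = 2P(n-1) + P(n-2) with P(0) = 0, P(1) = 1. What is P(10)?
Computing the sequence terms:
0, 1, 2, 5, 12, 29, 70, 169, 408, 985, 2378

2378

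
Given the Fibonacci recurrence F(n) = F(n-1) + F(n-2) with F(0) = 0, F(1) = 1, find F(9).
Computing the sequence terms:
0, 1, 1, 2, 3, 5, 8, 13, 21, 34

34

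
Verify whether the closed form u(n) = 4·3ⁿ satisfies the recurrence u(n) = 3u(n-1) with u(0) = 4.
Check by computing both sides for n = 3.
From the recurrence with u(0) = 4:
  u(0) = 4, u(1) = 12, u(2) = 36, u(3) = 108
  so the recurrence gives u(3) = 108.
From the proposed closed form u(n) = 4·3ⁿ:
  u(3) = 108.
Both sides give 108 at n = 3, and the initial condition(s) match, so the closed form is consistent.

Yes, the closed form is correct.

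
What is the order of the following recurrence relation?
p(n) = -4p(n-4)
The order is the largest lag k for which p(n-k) appears. Here the deepest term is p(n-4), so the order is 4.

Order 4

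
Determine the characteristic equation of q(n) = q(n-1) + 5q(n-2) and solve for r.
Substitute q(n) = rⁿ and divide through by rⁿ⁻²: r² - r - 5 = 0
Discriminant: 1² + 4·5 = 21, not a perfect square, so by the quadratic formula r = (1 ± √21)/2.
General solution: q(n) = A·r₁ⁿ + B·r₂ⁿ where r₁,r₂ = (1 ± √21)/2

Characteristic: r² - r - 5 = 0, Roots: r = (1 ± √21)/2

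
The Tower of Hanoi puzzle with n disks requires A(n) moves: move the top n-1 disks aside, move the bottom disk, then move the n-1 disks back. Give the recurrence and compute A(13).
Moving n disks = move the top n-1 disks aside (A(n-1) moves) + move the largest disk (1 move) + move the n-1 disks back on top (A(n-1) moves), so A(n) = 2A(n-1) + 1, with A(1) = 1 (a single disk takes one move).
First terms: 1, 3, 7, 15, 31, 63, … — each is one less than a power of 2. Indeed A(n) + 1 = 2(A(n-1) + 1) with A(1) + 1 = 2, so A(n) + 1 = 2ⁿ and A(n) = 2ⁿ - 1.
Hence A(13) = 2^13 - 1 = 8192 - 1 = 8191.

A(n) = 2A(n-1) + 1, A(1) = 1; A(13) = 8191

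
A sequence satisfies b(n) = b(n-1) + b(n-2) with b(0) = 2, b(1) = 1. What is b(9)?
Computing the sequence terms:
2, 1, 3, 4, 7, 11, 18, 29, 47, 76

76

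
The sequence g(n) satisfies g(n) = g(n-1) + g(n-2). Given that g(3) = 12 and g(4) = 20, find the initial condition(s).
Work backwards using g(k) = g(k+2) - g(k+1):
g(2) = g(4) - g(3) = 20 - 12 = 8
g(1) = g(3) - g(2) = 12 - 8 = 4
g(0) = g(2) - g(1) = 8 - 4 = 4

g(0) = 4, g(1) = 4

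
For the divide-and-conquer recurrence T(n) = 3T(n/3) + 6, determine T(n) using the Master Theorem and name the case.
Master Theorem template: T(n) = a·T(n/b) + f(n).
Here: a=3, b=3, f(n)=6
Compute log_b(a) = log_3(3) = 1.
f(n) = 6 = O(n^(1-ε)) with ε = 1. Case 1: T(n) = Θ(n^log_b(a)) = Θ(n).

Case 1: T(n) = Θ(n)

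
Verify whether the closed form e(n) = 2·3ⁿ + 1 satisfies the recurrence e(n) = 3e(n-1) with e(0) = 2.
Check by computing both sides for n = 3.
From the recurrence with e(0) = 2:
  e(0) = 2, e(1) = 6, e(2) = 18, e(3) = 54
  so the recurrence gives e(3) = 54.
From the proposed closed form e(n) = 2·3ⁿ + 1:
  e(3) = 55.
The recurrence gives 54 but the closed form gives 55, so the closed form does not satisfy the recurrence.

No, the closed form is incorrect.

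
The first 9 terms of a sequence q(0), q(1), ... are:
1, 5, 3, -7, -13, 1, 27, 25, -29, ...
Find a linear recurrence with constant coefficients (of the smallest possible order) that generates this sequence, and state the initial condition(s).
Look for the lowest-order linear relation among consecutive terms.
Observation: q(n) - 1·q(n-1) - (-2)·q(n-2) = 0 holds for the shown terms, and no order-1 relation q(n) = α·q(n-1) + β fits.
Check at n=3: 1·3 + (-2)·5 = -7. ✓

q(n) = q(n-1) - 2q(n-2), q(0) = 1, q(1) = 5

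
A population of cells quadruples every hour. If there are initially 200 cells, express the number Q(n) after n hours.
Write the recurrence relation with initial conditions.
Each hour multiplies the count by 4, so the count after n hours depends only on the count after n-1 hours: Q(n) = 4 × Q(n-1). The starting count gives Q(0) = 200.
Unrolling n times gives the closed form Q(n) = 200 × 4ⁿ.

Q(n) = 4 × Q(n-1), Q(0) = 200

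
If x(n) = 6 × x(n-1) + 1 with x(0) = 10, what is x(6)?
Computing step by step:
x(0) = 10
x(1) = 6 × 10 + 1 = 61
x(2) = 6 × 61 + 1 = 367
x(3) = 6 × 367 + 1 = 2203
x(4) = 6 × 2203 + 1 = 13219
x(5) = 6 × 13219 + 1 = 79315
x(6) = 6 × 79315 + 1 = 475891

475891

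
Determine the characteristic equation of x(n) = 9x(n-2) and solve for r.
Substitute x(n) = rⁿ and divide through by rⁿ⁻²: r² - 9 = 0
Factor: (r + 3)(r - 3) = 0, so r = -3, 3.
General solution: x(n) = A·(-3)ⁿ + B·3ⁿ

Characteristic: r² - 9 = 0, Roots: r = -3, 3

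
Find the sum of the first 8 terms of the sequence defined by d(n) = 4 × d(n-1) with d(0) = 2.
Computing the sequence terms: 2, 8, 32, 128, 512, 2048, 8192, 32768
Adding these values together:

43690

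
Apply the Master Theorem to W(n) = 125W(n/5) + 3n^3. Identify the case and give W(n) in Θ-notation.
Master Theorem template: W(n) = a·W(n/b) + f(n).
Here: a=125, b=5, f(n)=3n^3
Compute log_b(a) = log_5(125) = 3.
f(n) = 3n^3 = Θ(n^3). Case 2: W(n) = Θ(n^3 log n).

Case 2: W(n) = Θ(n^3 log n)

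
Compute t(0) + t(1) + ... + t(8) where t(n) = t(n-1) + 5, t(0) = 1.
Computing the sequence terms: 1, 6, 11, 16, 21, 26, 31, 36, 41
Adding these values together:

189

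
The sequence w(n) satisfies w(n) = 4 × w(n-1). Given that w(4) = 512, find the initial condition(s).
In general w(n) = 4ⁿ · w(0). At n = 4: w(0) = w(4) / 4^4 = 512 / 256 = 2.

w(0) = 2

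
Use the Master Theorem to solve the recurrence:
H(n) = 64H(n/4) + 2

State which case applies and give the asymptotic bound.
Master Theorem template: H(n) = a·H(n/b) + f(n).
Here: a=64, b=4, f(n)=2
Compute log_b(a) = log_4(64) = 3.
f(n) = 2 = O(n^(3-ε)) with ε = 3. Case 1: H(n) = Θ(n^log_b(a)) = Θ(n^3).

Case 1: H(n) = Θ(n^3)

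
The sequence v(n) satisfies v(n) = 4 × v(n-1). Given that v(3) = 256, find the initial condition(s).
In general v(n) = 4ⁿ · v(0). At n = 3: v(0) = v(3) / 4^3 = 256 / 64 = 4.

v(0) = 4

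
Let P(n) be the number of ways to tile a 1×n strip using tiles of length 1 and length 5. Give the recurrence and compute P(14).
Condition on the last tile: it has length 1 (leaving a 1×(n-1) strip) or length 5 (leaving a 1×(n-5) strip), so P(n) = P(n-1) + P(n-5) (order-5 linear recurrence).
For 0 ≤ i < 5 only unit tiles fit, so P(i) = 1.
Iterating the recurrence: P(5) = 2, P(6) = 3, P(7) = 4, P(8) = 5, P(9) = 6, P(10) = 8, P(11) = 11, P(12) = 15, P(13) = 20, P(14) = 26.

P(n) = P(n-1) + P(n-5), with P(i) = 1 for 0 ≤ i < 5; P(14) = 26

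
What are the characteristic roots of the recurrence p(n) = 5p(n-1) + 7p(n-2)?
Substitute p(n) = rⁿ and divide through by rⁿ⁻²: r² - 5r - 7 = 0
Discriminant: 5² + 4·7 = 53, not a perfect square, so by the quadratic formula r = (5 ± √53)/2.
General solution: p(n) = A·r₁ⁿ + B·r₂ⁿ where r₁,r₂ = (5 ± √53)/2

Characteristic: r² - 5r - 7 = 0, Roots: r = (5 ± √53)/2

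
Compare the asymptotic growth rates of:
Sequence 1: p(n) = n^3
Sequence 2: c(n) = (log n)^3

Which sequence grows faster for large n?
Comparing growth rates:
Growth-rate hierarchy: log n ≺ any polynomial ≺ any exponential cⁿ (c>1) ≺ n! ≺ nⁿ.
polynomial degree 3 dominates polylogarithmic (log n)^3 asymptotically.

p(n) grows faster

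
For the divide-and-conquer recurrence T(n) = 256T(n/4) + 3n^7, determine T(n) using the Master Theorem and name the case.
Master Theorem template: T(n) = a·T(n/b) + f(n).
Here: a=256, b=4, f(n)=3n^7
Compute log_b(a) = log_4(256) = 4.
f(n) = 3n^7 = Ω(n^(4+ε)) with ε = 3, and the regularity condition holds (a·f(n/b) = (a/b^7)·f(n) with a/b^7 = 4^-3 < 1). Case 3: T(n) = Θ(f(n)) = Θ(n^7).

Case 3: T(n) = Θ(n^7)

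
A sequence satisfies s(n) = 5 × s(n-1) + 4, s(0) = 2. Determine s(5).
Computing step by step:
s(0) = 2
s(1) = 5 × 2 + 4 = 14
s(2) = 5 × 14 + 4 = 74
s(3) = 5 × 74 + 4 = 374
s(4) = 5 × 374 + 4 = 1874
s(5) = 5 × 1874 + 4 = 9374

9374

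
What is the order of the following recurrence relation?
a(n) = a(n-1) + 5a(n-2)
The order is the largest lag k for which a(n-k) appears. Here the deepest term is a(n-2), so the order is 2.

Order 2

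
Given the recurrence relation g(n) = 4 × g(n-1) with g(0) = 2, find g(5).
Computing step by step:
g(0) = 2
g(1) = 4 × 2 = 8
g(2) = 4 × 8 = 32
g(3) = 4 × 32 = 128
g(4) = 4 × 128 = 512
g(5) = 4 × 512 = 2048

2048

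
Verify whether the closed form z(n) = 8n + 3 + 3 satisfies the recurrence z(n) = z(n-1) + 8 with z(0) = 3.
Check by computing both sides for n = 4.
From the recurrence with z(0) = 3:
  z(0) = 3, z(1) = 11, z(2) = 19, z(3) = 27, z(4) = 35
  so the recurrence gives z(4) = 35.
From the proposed closed form z(n) = 8n + 3 + 3:
  z(4) = 38.
The recurrence gives 35 but the closed form gives 38, so the closed form does not satisfy the recurrence.

No, the closed form is incorrect.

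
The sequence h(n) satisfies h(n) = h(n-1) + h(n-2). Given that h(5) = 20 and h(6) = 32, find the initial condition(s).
Work backwards using h(k) = h(k+2) - h(k+1):
h(4) = h(6) - h(5) = 32 - 20 = 12
h(3) = h(5) - h(4) = 20 - 12 = 8
h(2) = h(4) - h(3) = 12 - 8 = 4
h(1) = h(3) - h(2) = 8 - 4 = 4
h(0) = h(2) - h(1) = 4 - 4 = 0

h(0) = 0, h(1) = 4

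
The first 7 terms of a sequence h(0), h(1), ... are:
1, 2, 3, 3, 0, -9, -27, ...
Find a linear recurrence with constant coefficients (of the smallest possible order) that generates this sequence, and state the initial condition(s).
Look for the lowest-order linear relation among consecutive terms.
Observation: h(n) - 3·h(n-1) - (-3)·h(n-2) = 0 holds for the shown terms, and no order-1 relation h(n) = α·h(n-1) + β fits.
Check at n=3: 3·3 + (-3)·2 = 3. ✓

h(n) = 3h(n-1) - 3h(n-2), h(0) = 1, h(1) = 2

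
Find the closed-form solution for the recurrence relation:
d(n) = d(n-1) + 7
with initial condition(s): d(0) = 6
Recurrence: d(n) = d(n-1) + 7, initial: d(0) = 6.
Each step adds 7, so d(n) = d(0) + 7n = 7n + 6.

d(n) = 7n + 6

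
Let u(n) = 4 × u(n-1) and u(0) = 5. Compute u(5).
Computing step by step:
u(0) = 5
u(1) = 4 × 5 = 20
u(2) = 4 × 20 = 80
u(3) = 4 × 80 = 320
u(4) = 4 × 320 = 1280
u(5) = 4 × 1280 = 5120

5120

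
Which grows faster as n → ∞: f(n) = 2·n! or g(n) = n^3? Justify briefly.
Comparing growth rates:
Growth-rate hierarchy: log n ≺ any polynomial ≺ any exponential cⁿ (c>1) ≺ n! ≺ nⁿ.
factorial dominates polynomial degree 3 asymptotically.

f(n) grows faster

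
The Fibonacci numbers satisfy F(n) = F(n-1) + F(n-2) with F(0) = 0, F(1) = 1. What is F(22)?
Computing the sequence terms:
0, 1, 1, 2, 3, 5, 8, 13, 21, 34, 55, 89, 144, 233, 377, 610, 987, 1597, 2584, 4181, 6765, 10946, 17711

17711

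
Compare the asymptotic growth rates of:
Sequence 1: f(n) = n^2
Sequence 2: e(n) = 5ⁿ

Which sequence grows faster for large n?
Comparing growth rates:
Growth-rate hierarchy: log n ≺ any polynomial ≺ any exponential cⁿ (c>1) ≺ n! ≺ nⁿ.
exponential base 5 dominates polynomial degree 2 asymptotically.

e(n) grows faster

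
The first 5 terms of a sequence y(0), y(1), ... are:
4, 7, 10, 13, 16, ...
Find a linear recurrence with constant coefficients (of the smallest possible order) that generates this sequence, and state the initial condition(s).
Look for the lowest-order linear relation among consecutive terms.
Observation: consecutive differences are constant (= 3).
Check at n=2: 1·7 + 3 = 10. ✓

y(n) = y(n-1) + 3, y(0) = 4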